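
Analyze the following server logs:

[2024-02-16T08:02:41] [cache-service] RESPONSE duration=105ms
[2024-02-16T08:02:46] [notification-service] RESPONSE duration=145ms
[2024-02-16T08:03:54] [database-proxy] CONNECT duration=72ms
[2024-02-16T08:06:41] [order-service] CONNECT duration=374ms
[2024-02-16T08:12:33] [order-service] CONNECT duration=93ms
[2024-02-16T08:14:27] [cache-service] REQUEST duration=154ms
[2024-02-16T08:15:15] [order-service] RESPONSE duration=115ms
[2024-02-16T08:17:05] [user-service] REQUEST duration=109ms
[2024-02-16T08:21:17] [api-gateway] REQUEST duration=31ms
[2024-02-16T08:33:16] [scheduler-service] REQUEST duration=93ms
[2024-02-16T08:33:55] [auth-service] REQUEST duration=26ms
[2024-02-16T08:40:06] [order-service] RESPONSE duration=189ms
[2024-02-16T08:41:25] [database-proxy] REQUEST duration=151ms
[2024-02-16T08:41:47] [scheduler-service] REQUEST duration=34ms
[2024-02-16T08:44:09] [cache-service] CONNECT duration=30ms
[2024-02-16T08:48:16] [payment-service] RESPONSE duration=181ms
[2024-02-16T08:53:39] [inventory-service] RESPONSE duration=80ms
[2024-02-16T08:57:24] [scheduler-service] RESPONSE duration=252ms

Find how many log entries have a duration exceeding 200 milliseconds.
2

To count timeouts:

1. Threshold: 200ms
2. Extract duration from each log entry
3. Count entries where duration > 200
4. Timeout count: 2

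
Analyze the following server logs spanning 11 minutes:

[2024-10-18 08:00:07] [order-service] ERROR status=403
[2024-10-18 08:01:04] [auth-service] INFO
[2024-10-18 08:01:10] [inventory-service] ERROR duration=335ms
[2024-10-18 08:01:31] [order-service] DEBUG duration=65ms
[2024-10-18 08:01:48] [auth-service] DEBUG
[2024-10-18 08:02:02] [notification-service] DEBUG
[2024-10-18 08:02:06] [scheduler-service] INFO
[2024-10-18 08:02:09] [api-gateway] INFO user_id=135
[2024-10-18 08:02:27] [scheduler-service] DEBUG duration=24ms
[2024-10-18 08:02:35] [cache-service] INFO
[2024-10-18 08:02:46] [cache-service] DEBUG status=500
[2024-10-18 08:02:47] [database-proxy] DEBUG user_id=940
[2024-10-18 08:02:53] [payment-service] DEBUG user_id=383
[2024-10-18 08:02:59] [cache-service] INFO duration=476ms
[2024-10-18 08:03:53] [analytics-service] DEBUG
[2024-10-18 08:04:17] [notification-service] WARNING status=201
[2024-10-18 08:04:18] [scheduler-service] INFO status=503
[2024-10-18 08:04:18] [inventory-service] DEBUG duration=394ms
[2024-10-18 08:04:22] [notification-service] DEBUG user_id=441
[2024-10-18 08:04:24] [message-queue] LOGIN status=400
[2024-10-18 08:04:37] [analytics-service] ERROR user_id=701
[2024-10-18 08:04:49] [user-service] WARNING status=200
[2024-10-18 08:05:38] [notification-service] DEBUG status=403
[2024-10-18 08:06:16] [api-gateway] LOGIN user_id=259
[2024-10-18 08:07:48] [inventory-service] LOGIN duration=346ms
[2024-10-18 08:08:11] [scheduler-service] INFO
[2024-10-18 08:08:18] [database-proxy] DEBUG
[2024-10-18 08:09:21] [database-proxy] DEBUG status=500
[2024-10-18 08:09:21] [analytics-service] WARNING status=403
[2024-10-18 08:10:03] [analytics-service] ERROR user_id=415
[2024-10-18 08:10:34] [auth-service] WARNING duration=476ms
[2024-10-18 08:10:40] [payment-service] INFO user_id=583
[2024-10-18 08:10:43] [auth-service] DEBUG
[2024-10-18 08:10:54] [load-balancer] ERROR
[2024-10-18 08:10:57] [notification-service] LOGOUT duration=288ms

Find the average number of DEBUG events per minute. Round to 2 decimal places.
1.27

To calculate the rate:

1. Count total DEBUG events: 14
2. Total time period: 11 minutes
3. Rate = 14 / 11 = 1.27 events per minute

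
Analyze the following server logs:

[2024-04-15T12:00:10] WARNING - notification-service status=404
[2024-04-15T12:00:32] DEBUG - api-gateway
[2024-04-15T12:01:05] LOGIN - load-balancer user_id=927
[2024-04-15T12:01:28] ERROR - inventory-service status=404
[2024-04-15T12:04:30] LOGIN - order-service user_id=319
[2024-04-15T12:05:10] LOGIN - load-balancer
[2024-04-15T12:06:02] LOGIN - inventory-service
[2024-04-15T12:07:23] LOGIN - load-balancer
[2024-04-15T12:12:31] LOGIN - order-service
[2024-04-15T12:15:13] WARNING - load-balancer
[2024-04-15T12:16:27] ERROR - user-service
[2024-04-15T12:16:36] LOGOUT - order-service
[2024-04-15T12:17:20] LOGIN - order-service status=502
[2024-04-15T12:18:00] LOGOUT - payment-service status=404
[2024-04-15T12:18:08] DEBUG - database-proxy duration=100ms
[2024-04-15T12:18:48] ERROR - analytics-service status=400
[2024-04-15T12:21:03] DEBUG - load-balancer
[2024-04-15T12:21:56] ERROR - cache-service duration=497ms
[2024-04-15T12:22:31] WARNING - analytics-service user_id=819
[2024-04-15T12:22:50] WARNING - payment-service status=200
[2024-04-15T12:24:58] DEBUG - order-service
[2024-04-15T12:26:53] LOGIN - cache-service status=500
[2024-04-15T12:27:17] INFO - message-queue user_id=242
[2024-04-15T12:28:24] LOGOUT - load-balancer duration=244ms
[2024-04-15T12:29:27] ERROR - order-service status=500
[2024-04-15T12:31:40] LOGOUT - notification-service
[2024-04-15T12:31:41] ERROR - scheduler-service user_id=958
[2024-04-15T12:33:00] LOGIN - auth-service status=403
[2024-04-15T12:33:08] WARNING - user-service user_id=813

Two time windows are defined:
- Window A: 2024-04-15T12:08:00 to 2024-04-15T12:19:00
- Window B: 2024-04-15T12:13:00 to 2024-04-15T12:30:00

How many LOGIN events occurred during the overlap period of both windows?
1

To find overlap events:

1. Window A: 2024-04-15T12:08:00 to 2024-04-15T12:19:00
2. Window B: 2024-04-15T12:13:00 to 2024-04-15T12:30:00
3. Overlap period: 2024-04-15T12:13:00 to 2024-04-15T12:19:00
4. Count LOGIN events in overlap: 1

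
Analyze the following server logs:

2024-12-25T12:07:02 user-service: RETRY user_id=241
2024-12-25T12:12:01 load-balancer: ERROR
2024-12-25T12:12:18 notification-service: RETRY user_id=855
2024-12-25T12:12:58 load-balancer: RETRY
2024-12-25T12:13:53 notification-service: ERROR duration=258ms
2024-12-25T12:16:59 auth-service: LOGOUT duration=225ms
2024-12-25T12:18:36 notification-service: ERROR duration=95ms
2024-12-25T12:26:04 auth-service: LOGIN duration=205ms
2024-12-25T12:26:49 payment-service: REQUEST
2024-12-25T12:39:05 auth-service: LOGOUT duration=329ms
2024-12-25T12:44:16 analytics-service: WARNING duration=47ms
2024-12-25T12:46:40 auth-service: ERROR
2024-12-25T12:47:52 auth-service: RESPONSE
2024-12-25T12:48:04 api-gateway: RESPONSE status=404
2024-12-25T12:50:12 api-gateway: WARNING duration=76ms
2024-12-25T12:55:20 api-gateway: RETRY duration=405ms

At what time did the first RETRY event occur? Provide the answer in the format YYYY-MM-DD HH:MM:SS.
2024-12-25 12:07:02

To find the first event:

1. Filter for all RETRY events
2. Sort by timestamp
3. Select the first one
4. Timestamp: 2024-12-25 12:07:02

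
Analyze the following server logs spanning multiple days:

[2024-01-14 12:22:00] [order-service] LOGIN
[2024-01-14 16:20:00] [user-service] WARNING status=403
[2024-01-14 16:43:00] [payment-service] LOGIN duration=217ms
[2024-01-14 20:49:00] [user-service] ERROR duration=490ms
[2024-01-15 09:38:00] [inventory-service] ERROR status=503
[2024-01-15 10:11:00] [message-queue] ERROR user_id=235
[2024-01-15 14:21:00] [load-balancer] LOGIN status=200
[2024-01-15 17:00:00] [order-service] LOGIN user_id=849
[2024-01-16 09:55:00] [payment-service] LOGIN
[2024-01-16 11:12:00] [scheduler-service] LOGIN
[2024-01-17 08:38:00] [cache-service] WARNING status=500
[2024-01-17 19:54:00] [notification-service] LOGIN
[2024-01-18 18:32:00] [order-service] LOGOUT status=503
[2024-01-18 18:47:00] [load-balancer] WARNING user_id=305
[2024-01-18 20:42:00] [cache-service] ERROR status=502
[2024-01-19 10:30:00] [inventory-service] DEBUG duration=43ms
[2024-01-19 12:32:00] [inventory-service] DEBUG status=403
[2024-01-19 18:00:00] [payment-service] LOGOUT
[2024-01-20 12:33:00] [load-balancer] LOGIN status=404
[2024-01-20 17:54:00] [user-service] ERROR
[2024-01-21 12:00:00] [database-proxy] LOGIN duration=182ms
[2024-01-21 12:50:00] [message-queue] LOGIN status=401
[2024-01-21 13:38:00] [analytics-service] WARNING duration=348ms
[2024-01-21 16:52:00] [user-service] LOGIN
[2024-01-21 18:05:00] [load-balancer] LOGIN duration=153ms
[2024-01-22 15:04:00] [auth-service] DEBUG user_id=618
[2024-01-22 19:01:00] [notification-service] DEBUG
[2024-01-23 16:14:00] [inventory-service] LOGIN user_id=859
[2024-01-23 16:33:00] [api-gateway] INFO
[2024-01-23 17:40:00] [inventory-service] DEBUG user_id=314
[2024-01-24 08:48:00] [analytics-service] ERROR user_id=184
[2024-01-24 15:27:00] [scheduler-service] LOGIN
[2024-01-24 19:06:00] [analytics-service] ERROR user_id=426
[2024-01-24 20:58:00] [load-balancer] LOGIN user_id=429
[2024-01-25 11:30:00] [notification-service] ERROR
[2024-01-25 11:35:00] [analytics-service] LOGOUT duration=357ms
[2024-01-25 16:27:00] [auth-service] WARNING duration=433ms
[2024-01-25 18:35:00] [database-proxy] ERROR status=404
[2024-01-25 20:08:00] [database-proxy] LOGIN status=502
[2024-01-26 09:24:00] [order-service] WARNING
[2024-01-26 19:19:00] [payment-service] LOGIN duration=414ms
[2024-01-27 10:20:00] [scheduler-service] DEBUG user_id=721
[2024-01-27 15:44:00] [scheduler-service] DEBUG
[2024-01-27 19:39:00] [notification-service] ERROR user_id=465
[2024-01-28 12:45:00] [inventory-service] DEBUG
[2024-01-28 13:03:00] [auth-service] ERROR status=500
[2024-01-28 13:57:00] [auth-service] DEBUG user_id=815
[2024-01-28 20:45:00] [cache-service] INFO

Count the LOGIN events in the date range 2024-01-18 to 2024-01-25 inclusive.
9

To filter by date range:

1. Date range: 2024-01-18 through 2024-01-25, both dates inclusive
2. Filter for LOGIN events whose date falls in this range
3. Count matching events: 9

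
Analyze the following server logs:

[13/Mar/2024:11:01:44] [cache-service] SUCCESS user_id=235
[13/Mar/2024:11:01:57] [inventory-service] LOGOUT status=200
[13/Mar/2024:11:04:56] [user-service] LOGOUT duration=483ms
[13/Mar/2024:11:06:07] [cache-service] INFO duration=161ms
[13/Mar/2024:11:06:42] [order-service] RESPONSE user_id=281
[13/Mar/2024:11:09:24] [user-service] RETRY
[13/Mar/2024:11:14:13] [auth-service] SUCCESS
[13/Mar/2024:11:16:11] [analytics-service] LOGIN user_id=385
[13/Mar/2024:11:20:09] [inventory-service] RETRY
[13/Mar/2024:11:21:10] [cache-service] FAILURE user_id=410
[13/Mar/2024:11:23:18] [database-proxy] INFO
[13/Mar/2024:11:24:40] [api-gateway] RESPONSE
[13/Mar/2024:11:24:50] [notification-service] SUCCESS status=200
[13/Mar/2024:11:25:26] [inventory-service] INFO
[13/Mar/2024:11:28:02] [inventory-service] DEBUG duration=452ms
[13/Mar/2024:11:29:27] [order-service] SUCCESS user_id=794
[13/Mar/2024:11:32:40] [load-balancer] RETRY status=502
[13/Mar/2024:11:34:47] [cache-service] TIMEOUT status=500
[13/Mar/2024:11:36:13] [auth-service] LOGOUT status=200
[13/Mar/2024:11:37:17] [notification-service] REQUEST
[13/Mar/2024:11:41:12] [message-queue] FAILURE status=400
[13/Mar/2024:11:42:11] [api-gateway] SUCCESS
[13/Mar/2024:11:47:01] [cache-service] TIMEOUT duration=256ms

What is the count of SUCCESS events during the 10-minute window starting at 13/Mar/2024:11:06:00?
1

To count events in the time window:

1. Window boundaries: 13/Mar/2024:11:06:00 to 13/Mar/2024:11:16:00
2. Filter for SUCCESS events within this window
3. Count matching events: 1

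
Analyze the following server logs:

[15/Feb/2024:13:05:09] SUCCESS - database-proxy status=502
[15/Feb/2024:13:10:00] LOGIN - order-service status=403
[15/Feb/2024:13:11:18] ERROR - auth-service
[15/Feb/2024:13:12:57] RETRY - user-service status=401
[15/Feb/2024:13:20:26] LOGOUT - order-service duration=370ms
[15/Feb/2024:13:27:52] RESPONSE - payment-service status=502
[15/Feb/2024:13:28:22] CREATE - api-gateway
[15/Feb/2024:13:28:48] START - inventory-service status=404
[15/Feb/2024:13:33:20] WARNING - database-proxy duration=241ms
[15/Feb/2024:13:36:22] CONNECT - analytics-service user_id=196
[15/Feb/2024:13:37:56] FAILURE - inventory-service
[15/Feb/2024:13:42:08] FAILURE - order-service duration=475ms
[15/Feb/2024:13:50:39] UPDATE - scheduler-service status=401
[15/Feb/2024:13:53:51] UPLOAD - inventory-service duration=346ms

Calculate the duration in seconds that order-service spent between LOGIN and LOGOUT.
626

To calculate state duration:

1. Find LOGIN event for order-service: 15/Feb/2024:13:10:00
2. Find LOGOUT event for order-service: 15/Feb/2024:13:20:26
3. Calculate duration: 15/Feb/2024:13:20:26 - 15/Feb/2024:13:10:00 = 626 seconds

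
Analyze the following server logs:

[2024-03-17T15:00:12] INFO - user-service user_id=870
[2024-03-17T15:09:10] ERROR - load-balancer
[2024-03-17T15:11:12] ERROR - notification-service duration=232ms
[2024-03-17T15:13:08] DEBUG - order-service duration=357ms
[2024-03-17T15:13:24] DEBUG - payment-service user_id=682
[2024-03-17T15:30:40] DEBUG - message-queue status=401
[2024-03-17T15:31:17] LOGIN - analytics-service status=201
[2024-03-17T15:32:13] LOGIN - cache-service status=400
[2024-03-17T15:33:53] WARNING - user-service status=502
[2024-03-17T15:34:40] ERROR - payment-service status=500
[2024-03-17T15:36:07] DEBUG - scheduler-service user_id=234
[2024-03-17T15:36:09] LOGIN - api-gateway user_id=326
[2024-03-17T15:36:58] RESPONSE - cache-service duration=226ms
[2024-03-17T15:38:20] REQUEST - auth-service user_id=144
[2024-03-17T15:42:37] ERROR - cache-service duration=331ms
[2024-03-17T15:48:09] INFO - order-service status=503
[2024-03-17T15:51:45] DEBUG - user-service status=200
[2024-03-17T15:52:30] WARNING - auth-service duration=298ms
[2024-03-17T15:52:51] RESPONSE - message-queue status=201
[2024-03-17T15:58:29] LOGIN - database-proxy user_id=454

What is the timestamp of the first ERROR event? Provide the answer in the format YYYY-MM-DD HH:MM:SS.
2024-03-17 15:09:10

To find the first event:

1. Filter for all ERROR events
2. Sort by timestamp
3. Select the first one
4. Timestamp: 2024-03-17 15:09:10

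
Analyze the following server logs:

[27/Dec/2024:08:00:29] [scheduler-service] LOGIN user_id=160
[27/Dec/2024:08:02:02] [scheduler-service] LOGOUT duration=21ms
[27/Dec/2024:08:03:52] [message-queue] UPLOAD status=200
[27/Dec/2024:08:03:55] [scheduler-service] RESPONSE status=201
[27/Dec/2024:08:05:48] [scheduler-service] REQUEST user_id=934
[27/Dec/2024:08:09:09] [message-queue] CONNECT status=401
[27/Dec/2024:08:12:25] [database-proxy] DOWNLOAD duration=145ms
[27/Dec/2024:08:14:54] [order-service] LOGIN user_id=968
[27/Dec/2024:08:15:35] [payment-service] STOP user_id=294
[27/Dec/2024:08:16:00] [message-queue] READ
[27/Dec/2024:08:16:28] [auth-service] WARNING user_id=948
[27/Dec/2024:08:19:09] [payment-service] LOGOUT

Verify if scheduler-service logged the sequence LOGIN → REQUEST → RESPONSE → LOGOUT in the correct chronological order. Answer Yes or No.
No

To verify sequence order:

1. Find all events in sequence LOGIN → REQUEST → RESPONSE → LOGOUT for scheduler-service
2. Extract their timestamps
3. Check if timestamps are in ascending order
4. Result: No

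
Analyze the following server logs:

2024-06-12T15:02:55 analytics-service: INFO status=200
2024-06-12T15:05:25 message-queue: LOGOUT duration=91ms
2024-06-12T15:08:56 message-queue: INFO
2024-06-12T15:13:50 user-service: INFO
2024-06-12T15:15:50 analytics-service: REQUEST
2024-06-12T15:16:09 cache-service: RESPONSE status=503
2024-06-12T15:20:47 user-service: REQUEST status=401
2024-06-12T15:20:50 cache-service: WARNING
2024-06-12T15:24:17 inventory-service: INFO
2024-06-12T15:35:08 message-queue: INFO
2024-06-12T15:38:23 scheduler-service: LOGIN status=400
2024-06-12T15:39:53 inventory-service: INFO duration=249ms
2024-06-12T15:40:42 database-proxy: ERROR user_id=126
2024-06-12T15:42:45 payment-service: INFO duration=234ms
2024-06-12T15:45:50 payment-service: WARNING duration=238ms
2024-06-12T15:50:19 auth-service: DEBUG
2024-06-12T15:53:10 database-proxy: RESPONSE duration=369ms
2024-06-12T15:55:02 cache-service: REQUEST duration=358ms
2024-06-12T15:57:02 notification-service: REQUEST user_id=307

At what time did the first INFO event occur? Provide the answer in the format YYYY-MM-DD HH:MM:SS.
2024-06-12 15:02:55

To find the first event:

1. Filter for all INFO events
2. Sort by timestamp
3. Select the first one
4. Timestamp: 2024-06-12 15:02:55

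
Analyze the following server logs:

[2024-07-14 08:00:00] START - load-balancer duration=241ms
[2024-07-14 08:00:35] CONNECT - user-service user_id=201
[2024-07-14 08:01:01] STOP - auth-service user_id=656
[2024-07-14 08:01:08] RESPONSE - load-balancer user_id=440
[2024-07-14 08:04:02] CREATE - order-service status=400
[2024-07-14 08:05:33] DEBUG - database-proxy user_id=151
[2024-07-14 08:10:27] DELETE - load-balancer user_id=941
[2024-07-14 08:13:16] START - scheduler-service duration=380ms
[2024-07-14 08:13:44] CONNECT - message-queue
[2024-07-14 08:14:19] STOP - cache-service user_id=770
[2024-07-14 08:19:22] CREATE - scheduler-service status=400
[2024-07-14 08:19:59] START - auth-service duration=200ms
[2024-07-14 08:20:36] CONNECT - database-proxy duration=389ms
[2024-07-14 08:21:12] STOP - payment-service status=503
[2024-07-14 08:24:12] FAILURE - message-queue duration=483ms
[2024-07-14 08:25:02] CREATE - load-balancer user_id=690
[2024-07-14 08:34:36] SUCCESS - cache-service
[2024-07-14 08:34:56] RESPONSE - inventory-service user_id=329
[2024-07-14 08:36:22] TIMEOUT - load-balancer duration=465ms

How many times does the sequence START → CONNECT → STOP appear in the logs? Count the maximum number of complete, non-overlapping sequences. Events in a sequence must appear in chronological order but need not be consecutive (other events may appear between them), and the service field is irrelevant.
3

To count sequences:

1. Look for pattern: START → CONNECT → STOP
2. Greedily scan the log in chronological order, matching each sequence element in turn (ignoring service)
3. Each time the full pattern completes, increment the count and restart matching from the next event
4. Complete non-overlapping sequences found: 3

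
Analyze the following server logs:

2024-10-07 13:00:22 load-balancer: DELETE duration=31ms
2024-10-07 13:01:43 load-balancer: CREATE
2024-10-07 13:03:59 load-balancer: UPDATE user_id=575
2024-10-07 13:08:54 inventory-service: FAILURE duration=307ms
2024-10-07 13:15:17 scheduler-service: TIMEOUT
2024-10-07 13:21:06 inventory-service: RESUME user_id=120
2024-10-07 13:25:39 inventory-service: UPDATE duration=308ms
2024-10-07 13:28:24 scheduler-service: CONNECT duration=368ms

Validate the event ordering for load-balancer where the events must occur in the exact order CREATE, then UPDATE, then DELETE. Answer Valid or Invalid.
Invalid

To validate ordering:

1. Required order: CREATE → UPDATE → DELETE
2. Rule: the events must occur in the exact order CREATE, then UPDATE, then DELETE
3. Check actual order of events for load-balancer
4. Result: Invalid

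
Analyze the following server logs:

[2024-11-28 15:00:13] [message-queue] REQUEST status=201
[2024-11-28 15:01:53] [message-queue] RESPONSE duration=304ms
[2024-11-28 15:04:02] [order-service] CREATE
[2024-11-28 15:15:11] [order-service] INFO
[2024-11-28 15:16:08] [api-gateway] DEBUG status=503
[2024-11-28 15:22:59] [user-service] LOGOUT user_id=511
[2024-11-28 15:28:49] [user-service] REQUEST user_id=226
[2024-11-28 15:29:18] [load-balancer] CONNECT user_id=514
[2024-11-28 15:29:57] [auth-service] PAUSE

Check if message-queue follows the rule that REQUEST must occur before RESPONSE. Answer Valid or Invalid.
Valid

To validate ordering:

1. Required order: REQUEST → RESPONSE
2. Rule: REQUEST must occur before RESPONSE
3. Check actual order of events for message-queue
4. Result: Valid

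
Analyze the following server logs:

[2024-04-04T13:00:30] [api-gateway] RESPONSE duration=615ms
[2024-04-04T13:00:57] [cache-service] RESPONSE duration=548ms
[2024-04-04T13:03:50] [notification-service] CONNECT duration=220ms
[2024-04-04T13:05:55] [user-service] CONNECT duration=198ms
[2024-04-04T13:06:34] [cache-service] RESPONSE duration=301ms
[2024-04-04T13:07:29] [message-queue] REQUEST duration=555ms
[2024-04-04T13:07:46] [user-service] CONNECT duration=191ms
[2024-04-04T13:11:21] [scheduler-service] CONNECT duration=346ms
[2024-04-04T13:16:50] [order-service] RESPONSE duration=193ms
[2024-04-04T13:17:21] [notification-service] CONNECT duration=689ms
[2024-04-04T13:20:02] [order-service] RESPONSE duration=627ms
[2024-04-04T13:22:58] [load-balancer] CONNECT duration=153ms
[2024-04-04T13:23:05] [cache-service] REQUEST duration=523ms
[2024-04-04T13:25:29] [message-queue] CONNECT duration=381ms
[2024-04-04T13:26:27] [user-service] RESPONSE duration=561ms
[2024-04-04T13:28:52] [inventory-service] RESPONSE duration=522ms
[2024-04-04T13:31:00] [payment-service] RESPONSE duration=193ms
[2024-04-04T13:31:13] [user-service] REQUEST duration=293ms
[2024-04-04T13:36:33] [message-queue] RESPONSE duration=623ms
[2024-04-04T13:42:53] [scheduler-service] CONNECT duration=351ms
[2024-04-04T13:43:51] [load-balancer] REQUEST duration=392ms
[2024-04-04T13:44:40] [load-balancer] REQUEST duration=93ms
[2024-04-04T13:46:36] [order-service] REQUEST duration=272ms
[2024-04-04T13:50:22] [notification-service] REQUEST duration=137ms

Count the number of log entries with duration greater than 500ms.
9

To count timeouts:

1. Threshold: 500ms
2. Extract duration from each log entry
3. Count entries where duration > 500
4. Timeout count: 9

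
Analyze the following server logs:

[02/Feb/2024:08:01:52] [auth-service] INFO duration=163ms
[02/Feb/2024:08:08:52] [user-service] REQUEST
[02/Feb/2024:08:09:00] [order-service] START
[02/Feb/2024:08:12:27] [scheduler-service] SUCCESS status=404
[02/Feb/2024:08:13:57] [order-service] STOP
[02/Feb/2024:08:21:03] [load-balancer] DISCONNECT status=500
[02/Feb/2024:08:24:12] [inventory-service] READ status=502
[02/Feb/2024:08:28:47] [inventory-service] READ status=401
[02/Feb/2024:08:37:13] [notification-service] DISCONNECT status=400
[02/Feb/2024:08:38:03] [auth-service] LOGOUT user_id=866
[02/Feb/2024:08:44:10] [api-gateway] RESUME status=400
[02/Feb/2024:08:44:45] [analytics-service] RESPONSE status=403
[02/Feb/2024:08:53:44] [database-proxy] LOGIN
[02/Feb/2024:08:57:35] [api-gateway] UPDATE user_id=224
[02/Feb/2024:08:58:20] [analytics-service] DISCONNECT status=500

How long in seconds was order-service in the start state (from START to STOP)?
297

To calculate state duration:

1. Find START event for order-service: 02/Feb/2024:08:09:00
2. Find STOP event for order-service: 02/Feb/2024:08:13:57
3. Calculate duration: 02/Feb/2024:08:13:57 - 02/Feb/2024:08:09:00 = 297 seconds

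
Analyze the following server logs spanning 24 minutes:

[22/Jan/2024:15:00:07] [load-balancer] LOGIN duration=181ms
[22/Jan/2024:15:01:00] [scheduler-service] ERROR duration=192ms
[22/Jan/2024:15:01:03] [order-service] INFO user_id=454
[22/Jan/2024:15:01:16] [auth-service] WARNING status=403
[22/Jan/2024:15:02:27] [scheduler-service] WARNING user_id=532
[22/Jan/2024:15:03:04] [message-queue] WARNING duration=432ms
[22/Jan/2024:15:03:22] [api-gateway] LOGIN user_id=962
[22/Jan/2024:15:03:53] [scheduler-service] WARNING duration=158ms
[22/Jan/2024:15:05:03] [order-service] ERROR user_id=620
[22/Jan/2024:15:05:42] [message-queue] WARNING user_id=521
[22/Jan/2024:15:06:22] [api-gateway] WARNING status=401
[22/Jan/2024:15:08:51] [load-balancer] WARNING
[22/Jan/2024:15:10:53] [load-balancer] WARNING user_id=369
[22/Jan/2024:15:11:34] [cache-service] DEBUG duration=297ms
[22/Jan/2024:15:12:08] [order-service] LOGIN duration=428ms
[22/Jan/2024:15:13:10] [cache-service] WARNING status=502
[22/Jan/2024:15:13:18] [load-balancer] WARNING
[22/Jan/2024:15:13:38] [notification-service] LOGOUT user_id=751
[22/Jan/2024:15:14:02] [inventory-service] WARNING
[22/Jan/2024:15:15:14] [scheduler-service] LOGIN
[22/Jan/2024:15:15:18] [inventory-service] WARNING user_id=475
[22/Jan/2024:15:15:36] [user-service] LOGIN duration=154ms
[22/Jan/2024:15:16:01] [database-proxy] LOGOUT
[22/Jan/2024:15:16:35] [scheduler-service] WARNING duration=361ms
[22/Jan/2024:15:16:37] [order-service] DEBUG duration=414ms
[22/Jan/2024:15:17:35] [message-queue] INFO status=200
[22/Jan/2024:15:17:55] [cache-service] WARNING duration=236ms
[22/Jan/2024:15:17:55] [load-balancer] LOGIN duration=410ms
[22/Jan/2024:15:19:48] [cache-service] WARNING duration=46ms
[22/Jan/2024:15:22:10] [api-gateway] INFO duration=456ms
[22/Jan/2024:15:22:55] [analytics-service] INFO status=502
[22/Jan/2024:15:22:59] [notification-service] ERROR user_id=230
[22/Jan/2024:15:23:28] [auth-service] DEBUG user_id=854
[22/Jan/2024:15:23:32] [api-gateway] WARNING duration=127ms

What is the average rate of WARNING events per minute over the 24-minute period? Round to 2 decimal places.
0.67

To calculate the rate:

1. Count total WARNING events: 16
2. Total time period: 24 minutes
3. Rate = 16 / 24 = 0.67 events per minute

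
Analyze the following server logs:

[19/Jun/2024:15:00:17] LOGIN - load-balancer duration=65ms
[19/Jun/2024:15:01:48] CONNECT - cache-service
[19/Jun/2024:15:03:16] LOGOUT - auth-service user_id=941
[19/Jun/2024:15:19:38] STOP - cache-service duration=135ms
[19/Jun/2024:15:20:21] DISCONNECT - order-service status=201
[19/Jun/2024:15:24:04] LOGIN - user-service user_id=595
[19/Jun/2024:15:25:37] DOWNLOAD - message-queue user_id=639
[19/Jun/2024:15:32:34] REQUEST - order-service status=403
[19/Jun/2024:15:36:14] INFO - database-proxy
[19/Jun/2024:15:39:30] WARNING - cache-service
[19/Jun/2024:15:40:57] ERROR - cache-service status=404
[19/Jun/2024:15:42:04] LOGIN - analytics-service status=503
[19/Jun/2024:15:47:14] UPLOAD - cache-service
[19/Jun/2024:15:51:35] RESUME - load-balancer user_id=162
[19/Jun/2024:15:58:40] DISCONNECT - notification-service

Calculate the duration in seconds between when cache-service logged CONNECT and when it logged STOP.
1070

To find the time between events:

1. Locate the first CONNECT event for cache-service: 19/Jun/2024:15:01:48
2. Locate the first STOP event for cache-service: 19/Jun/2024:15:19:38
3. Calculate the difference: 19/Jun/2024:15:19:38 - 19/Jun/2024:15:01:48 = 1070 seconds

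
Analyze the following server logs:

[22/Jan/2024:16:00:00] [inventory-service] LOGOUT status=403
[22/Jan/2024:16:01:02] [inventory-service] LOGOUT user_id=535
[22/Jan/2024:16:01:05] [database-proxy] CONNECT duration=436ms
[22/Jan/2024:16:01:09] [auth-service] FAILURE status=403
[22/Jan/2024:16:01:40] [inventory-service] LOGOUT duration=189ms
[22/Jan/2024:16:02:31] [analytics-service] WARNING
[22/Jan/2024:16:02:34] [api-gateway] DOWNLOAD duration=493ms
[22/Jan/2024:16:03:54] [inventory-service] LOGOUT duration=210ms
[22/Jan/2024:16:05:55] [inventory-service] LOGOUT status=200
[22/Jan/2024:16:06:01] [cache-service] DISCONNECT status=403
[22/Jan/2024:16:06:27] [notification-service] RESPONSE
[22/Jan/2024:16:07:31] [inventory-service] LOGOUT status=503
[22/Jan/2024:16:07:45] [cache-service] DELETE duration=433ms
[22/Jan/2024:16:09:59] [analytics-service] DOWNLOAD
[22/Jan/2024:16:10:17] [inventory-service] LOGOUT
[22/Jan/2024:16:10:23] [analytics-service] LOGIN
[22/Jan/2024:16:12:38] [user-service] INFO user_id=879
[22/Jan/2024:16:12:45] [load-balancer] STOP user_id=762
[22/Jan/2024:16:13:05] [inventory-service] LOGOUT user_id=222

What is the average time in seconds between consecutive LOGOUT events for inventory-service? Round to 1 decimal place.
112.1

To calculate average interval:

1. Find all LOGOUT events for inventory-service in order
2. Calculate time gaps between consecutive events
3. Compute mean of gaps: 785 / 7 = 112.1 seconds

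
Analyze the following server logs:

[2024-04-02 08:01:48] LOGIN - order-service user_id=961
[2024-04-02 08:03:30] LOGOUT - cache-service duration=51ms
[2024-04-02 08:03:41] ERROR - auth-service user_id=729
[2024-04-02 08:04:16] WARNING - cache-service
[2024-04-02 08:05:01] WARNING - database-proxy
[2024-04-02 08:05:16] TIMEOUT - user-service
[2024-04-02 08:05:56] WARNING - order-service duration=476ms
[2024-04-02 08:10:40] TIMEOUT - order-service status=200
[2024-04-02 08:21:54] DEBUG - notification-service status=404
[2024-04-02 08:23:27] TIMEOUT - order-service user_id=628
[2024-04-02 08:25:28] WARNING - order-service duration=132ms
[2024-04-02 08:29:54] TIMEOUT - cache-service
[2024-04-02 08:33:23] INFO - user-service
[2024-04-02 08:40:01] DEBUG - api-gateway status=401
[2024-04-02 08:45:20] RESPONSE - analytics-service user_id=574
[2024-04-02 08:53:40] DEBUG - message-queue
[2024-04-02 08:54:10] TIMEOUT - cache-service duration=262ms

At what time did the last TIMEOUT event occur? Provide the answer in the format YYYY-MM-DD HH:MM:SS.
2024-04-02 08:54:10

To find the last event:

1. Filter for all TIMEOUT events
2. Sort by timestamp
3. Select the last one
4. Timestamp: 2024-04-02 08:54:10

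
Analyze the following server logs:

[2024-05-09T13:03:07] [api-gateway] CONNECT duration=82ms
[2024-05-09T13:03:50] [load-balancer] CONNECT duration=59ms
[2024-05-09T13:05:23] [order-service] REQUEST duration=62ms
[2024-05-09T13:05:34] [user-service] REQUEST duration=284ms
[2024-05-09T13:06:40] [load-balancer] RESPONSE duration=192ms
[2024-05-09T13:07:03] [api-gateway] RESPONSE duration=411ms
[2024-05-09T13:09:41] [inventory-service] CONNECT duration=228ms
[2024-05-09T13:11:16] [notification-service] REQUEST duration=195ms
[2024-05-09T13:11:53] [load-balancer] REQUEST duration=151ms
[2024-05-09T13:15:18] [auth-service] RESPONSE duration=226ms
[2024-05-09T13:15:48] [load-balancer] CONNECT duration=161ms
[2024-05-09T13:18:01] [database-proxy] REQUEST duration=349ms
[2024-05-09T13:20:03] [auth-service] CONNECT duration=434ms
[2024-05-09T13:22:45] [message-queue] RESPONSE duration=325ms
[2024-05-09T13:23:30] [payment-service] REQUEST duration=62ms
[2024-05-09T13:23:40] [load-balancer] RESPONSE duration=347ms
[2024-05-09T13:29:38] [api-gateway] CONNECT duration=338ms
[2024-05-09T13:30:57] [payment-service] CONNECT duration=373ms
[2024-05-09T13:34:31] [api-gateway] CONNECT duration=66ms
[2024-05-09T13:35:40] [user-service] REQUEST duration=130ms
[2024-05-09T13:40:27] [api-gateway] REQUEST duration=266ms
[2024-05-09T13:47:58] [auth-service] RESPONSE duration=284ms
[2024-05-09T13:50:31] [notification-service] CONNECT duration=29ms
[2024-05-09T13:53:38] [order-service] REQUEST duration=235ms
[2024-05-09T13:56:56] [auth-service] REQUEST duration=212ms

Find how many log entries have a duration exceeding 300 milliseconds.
7

To count timeouts:

1. Threshold: 300ms
2. Extract duration from each log entry
3. Count entries where duration > 300
4. Timeout count: 7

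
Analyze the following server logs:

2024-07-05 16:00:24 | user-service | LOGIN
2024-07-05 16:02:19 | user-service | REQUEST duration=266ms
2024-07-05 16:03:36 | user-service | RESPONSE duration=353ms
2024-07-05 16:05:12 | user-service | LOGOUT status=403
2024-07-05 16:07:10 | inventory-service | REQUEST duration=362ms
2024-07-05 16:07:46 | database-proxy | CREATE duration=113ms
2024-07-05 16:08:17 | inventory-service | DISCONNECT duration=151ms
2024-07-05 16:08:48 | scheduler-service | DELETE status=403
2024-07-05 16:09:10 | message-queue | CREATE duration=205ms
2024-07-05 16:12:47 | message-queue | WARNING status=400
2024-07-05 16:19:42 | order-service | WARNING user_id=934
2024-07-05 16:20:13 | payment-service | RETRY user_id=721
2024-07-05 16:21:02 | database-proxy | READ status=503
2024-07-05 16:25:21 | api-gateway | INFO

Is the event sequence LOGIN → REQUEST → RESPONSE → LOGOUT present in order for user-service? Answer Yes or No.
Yes

To verify sequence order:

1. Find all events in sequence LOGIN → REQUEST → RESPONSE → LOGOUT for user-service
2. Extract their timestamps
3. Check if timestamps are in ascending order
4. Result: Yes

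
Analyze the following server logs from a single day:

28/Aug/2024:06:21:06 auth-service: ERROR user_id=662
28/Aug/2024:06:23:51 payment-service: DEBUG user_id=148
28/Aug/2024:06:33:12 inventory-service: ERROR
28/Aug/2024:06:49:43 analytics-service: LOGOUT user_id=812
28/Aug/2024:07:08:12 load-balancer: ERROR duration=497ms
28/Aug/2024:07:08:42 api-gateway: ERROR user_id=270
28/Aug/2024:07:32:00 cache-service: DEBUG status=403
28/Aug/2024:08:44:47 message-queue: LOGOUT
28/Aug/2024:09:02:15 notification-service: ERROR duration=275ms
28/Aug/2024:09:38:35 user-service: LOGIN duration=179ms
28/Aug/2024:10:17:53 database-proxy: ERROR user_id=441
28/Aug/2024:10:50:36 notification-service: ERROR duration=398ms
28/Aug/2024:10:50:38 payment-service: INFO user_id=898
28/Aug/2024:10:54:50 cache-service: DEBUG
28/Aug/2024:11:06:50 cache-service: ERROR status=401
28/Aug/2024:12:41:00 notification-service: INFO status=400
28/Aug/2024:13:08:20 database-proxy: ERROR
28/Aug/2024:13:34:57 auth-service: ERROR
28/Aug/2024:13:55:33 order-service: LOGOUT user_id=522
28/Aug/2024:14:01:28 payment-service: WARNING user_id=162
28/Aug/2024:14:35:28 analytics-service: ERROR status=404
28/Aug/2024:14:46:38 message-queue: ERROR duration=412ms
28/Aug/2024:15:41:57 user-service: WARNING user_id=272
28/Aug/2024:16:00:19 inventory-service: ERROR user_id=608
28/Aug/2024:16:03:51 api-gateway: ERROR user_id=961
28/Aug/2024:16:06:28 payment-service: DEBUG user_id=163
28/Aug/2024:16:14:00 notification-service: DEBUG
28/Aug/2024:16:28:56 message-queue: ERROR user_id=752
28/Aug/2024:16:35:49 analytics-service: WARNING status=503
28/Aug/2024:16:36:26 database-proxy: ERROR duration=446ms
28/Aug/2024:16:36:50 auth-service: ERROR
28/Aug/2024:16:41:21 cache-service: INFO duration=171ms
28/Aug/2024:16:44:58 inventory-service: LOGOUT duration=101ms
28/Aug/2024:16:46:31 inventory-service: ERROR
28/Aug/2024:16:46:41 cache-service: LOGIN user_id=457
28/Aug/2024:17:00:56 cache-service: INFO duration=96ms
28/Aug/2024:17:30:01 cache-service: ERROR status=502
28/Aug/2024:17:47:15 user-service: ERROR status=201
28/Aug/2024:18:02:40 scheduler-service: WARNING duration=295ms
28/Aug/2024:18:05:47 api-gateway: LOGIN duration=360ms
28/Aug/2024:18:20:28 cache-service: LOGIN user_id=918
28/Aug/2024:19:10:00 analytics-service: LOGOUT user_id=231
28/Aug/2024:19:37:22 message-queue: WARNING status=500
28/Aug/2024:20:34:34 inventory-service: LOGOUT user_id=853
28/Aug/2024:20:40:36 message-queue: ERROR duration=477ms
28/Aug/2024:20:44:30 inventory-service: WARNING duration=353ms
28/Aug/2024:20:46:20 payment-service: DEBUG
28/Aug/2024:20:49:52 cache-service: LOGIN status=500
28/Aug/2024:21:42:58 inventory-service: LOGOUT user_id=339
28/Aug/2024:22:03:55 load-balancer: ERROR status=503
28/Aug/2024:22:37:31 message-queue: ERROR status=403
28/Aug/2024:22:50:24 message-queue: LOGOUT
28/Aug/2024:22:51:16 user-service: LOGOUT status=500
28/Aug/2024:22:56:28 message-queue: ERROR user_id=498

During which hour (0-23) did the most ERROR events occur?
16

To find the peak hour:

1. Group all ERROR events by hour
2. Count events in each hour
3. Find hour with maximum count
4. Peak hour: 16 (with 6 events)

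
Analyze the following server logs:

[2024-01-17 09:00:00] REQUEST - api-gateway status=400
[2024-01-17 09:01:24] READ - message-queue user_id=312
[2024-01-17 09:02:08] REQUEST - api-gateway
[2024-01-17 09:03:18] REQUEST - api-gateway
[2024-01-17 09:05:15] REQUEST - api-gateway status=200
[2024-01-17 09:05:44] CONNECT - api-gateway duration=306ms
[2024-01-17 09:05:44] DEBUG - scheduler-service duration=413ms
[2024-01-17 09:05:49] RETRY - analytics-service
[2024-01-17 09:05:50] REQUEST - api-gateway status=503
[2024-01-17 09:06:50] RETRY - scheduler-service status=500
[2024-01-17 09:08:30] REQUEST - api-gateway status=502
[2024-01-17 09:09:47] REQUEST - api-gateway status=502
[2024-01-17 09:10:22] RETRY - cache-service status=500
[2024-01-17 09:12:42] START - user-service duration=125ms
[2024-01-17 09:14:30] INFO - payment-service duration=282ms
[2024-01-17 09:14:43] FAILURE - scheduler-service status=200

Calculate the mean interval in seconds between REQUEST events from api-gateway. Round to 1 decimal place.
97.8

To calculate average interval:

1. Find all REQUEST events for api-gateway in order
2. Calculate time gaps between consecutive events
3. Compute mean of gaps: 587 / 6 = 97.8 seconds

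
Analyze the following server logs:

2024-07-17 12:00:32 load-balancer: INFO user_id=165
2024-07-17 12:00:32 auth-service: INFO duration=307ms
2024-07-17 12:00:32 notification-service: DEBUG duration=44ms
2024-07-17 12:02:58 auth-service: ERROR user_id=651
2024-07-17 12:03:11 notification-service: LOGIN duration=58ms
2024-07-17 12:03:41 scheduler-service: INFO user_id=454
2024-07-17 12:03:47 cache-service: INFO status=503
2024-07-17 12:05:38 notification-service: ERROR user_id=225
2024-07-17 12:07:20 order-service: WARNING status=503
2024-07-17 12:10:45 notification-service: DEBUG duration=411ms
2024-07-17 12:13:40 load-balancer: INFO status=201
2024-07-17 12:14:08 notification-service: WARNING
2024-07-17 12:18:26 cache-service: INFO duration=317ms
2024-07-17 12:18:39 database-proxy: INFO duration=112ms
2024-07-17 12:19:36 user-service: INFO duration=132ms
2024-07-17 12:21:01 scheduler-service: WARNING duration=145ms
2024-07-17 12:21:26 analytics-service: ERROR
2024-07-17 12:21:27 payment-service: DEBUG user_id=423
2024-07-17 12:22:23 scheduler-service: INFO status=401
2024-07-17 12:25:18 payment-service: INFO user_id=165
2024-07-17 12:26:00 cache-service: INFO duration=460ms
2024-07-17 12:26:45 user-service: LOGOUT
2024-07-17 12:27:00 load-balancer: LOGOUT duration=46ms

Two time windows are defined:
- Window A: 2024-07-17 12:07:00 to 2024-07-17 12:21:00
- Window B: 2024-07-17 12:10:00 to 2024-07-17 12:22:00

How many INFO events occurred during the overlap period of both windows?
4

To find overlap events:

1. Window A: 2024-07-17 12:07:00 to 2024-07-17 12:21:00
2. Window B: 2024-07-17 12:10:00 to 2024-07-17 12:22:00
3. Overlap period: 2024-07-17 12:10:00 to 2024-07-17 12:21:00
4. Count INFO events in overlap: 4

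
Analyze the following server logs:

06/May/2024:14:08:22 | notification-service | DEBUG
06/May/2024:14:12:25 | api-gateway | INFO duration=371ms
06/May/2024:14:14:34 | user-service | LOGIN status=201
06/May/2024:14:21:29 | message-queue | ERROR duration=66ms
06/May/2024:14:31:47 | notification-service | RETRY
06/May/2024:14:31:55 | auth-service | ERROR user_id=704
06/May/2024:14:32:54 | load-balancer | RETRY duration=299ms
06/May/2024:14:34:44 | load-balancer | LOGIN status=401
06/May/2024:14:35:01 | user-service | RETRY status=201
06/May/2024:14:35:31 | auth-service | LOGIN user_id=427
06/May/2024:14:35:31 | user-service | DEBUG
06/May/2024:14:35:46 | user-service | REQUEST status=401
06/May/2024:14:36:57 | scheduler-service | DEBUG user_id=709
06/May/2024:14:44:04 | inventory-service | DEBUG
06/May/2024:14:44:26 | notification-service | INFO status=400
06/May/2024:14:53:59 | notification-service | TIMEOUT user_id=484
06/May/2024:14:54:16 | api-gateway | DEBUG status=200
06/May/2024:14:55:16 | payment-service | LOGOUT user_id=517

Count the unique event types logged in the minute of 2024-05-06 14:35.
4

To count unique event types:

1. Filter events in the minute starting at 2024-05-06 14:35
2. Extract event types from matching entries
3. Count unique types: 4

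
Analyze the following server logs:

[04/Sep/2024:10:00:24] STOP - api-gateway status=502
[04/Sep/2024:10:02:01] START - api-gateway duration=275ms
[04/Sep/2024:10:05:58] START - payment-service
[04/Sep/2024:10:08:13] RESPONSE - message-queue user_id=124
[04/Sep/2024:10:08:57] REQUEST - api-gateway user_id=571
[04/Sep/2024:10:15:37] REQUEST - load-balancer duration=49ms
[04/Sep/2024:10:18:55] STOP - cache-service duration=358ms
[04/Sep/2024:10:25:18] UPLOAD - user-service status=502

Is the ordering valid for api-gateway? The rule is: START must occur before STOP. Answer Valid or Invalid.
Invalid

To validate ordering:

1. Required order: START → STOP
2. Rule: START must occur before STOP
3. Check actual order of events for api-gateway
4. Result: Invalid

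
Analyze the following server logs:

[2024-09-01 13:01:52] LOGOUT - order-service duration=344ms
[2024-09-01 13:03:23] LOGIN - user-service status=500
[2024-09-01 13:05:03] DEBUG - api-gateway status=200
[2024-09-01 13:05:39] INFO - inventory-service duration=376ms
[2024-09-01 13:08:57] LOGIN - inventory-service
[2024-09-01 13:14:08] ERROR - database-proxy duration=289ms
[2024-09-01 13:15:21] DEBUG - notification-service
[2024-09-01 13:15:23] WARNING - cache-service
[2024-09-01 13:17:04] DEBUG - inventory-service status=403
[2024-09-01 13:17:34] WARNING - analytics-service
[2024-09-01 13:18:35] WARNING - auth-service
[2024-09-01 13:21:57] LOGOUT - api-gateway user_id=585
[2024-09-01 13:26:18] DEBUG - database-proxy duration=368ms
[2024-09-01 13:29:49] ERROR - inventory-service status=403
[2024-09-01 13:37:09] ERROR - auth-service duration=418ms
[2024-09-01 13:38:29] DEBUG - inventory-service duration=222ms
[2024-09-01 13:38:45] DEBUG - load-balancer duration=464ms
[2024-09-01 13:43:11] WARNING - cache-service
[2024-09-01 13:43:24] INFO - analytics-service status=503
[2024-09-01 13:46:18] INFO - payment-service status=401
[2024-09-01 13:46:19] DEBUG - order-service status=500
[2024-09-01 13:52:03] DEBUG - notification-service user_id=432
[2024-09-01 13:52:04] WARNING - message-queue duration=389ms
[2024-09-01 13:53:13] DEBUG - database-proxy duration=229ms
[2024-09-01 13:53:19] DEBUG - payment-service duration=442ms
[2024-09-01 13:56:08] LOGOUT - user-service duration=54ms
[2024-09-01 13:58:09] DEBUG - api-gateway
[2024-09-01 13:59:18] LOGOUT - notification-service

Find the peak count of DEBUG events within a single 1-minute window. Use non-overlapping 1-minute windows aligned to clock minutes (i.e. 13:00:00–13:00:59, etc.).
2

To find the burst window:

1. Divide the log period into non-overlapping 1-minute windows starting at 13:00
2. Count DEBUG events in each window
3. Find the window with maximum count
4. Maximum events in a window: 2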